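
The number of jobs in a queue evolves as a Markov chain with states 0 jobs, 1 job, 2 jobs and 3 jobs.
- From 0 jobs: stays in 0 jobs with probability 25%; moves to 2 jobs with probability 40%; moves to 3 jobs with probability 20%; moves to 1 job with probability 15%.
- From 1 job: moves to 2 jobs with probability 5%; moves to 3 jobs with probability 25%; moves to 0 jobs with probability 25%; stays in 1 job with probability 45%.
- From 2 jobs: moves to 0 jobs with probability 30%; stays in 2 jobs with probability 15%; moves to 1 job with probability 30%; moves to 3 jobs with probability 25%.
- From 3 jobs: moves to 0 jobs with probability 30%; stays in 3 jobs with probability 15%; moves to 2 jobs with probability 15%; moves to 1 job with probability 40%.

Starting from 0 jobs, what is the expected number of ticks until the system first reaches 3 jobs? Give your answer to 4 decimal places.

Let t(s) be the expected number of ticks to first reach 3 jobs from state s, with t(3 jobs) = 0. Conditioning on the first tick:
t(0 jobs) = 1 + 0.25·t(0 jobs) + 0.15·t(1 job) + 0.4·t(2 jobs)
t(1 job) = 1 + 0.25·t(0 jobs) + 0.45·t(1 job) + 0.05·t(2 jobs)
t(2 jobs) = 1 + 0.3·t(0 jobs) + 0.3·t(1 job) + 0.15·t(2 jobs)
Solving: t(0 jobs) = 4.4325, t(1 job) = 4.2174, t(2 jobs) = 4.2294.
Expected ticks from 0 jobs to 3 jobs: 4.4325.

4.4325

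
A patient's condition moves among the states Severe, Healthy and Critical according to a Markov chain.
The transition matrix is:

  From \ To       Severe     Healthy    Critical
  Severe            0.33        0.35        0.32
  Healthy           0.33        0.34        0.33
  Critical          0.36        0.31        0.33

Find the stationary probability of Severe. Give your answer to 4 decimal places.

Let the stationary distribution be π with π = πP and π_1 + π_2 + π_3 = 1.
π_1 = 0.33·π_1 + 0.33·π_2 + 0.36·π_3
π_2 = 0.35·π_1 + 0.34·π_2 + 0.31·π_3
Solving with the normalization constraint gives π = (0.3398, 0.3336, 0.3266).
So the stationary probability of Severe is 0.3398.

0.3398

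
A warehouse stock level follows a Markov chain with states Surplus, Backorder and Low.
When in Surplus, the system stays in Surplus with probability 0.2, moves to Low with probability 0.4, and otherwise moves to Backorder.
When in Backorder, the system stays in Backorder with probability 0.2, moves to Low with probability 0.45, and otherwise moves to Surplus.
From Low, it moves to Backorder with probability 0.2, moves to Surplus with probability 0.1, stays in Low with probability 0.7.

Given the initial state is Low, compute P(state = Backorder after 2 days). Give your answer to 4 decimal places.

Sum over the intermediate state after 1 day:
P = P(Low→Surplus)·P(Surplus→Backorder) + P(Low→Backorder)·P(Backorder→Backorder) + P(Low→Low)·P(Low→Backorder)
  = 0.1×0.4 + 0.2×0.2 + 0.7×0.2
  = 0.0400 + 0.0400 + 0.1400 = 0.2200

0.2200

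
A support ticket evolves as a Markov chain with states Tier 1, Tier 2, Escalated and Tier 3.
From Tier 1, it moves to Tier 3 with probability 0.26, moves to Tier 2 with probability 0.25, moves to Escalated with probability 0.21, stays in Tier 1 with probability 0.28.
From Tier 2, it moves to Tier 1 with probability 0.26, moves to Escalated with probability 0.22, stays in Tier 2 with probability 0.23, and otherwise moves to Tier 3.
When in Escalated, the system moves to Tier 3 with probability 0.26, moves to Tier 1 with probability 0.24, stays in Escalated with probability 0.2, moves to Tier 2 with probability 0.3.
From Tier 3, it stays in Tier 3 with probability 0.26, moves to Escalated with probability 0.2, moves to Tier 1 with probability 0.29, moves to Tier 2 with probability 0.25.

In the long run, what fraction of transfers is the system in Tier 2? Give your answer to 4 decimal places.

Let the stationary distribution be π with π = πP and π_1 + π_2 + π_3 + π_4 = 1.
π_1 = 0.28·π_1 + 0.26·π_2 + 0.24·π_3 + 0.29·π_4
π_2 = 0.25·π_1 + 0.23·π_2 + 0.3·π_3 + 0.25·π_4
π_3 = 0.21·π_1 + 0.22·π_2 + 0.2·π_3 + 0.2·π_4
Solving with the normalization constraint gives π = (0.2693, 0.2553, 0.2078, 0.2677).
So the stationary probability of Tier 2 is 0.2553.

0.2553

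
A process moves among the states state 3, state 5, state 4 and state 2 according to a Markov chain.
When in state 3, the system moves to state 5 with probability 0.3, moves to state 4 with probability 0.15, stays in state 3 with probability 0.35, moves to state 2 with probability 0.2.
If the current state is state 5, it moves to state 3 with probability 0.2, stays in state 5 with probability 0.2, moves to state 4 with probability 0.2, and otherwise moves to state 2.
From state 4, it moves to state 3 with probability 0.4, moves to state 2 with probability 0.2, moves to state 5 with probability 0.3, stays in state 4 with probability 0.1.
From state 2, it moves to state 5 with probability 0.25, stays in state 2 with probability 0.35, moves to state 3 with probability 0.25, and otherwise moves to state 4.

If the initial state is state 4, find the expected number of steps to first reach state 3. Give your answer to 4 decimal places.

Let t(s) be the expected number of steps to first reach state 3 from state s, with t(state 3) = 0. Conditioning on the first step:
t(state 5) = 1 + 0.2·t(state 5) + 0.2·t(state 4) + 0.4·t(state 2)
t(state 4) = 1 + 0.3·t(state 5) + 0.1·t(state 4) + 0.2·t(state 2)
t(state 2) = 1 + 0.25·t(state 5) + 0.15·t(state 4) + 0.35·t(state 2)
Solving: t(state 5) = 3.9895, t(state 4) = 3.2927, t(state 2) = 3.8328.
Expected steps from state 4 to state 3: 3.2927.

3.2927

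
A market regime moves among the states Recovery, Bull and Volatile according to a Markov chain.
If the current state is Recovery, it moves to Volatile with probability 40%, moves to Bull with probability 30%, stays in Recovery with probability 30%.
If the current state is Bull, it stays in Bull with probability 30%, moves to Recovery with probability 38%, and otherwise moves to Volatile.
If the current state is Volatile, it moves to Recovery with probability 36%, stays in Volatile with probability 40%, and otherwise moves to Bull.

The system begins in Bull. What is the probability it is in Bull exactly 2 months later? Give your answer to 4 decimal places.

0.2808

Sum over the intermediate state after 1 month:
P = P(Bull→Recovery)·P(Recovery→Bull) + P(Bull→Bull)·P(Bull→Bull) + P(Bull→Volatile)·P(Volatile→Bull)
  = 0.38×0.3 + 0.3×0.3 + 0.32×0.24
  = 0.1140 + 0.0900 + 0.0768 = 0.2808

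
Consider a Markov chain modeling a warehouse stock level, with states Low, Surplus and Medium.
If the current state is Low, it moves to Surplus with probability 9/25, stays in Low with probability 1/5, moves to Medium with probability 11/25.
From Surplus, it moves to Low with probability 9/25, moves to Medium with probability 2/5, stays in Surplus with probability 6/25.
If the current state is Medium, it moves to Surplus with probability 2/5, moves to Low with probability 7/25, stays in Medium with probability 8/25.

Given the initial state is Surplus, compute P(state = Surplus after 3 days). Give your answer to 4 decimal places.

Propagate the distribution vector 3 days from Surplus.
After 0 days: (0.0000, 1.0000, 0.0000)
After 1 day: (0.3600, 0.2400, 0.4000)
After 2 days: (0.2704, 0.3472, 0.3824)
After 3 days: (0.2861, 0.3336, 0.3802)
P(in Surplus after 3 days) = 0.3336

0.3336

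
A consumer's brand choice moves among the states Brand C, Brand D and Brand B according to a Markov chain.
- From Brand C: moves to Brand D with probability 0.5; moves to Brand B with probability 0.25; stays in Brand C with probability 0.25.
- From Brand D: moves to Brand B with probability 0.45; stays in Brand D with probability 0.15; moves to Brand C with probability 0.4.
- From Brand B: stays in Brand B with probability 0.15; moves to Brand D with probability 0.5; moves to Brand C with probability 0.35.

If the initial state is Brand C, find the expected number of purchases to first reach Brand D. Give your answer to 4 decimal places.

Let t(s) be the expected number of purchases to first reach Brand D from state s, with t(Brand D) = 0. Conditioning on the first purchase:
t(Brand C) = 1 + 0.25·t(Brand C) + 0.25·t(Brand B)
t(Brand B) = 1 + 0.35·t(Brand C) + 0.15·t(Brand B)
Solving: t(Brand C) = 2.0000, t(Brand B) = 2.0000.
Expected purchases from Brand C to Brand D: 2.0000.

2.0000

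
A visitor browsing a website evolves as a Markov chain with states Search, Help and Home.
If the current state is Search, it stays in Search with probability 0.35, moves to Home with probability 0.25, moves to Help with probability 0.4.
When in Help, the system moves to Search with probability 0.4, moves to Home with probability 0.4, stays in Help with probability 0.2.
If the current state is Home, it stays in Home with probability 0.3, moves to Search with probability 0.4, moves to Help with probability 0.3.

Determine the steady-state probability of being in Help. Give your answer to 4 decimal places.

Let the stationary distribution be π with π = πP and π_1 + π_2 + π_3 = 1.
π_1 = 0.35·π_1 + 0.4·π_2 + 0.4·π_3
π_2 = 0.4·π_1 + 0.2·π_2 + 0.3·π_3
Solving with the normalization constraint gives π = (0.3810, 0.3074, 0.3117).
So the stationary probability of Help is 0.3074.

0.3074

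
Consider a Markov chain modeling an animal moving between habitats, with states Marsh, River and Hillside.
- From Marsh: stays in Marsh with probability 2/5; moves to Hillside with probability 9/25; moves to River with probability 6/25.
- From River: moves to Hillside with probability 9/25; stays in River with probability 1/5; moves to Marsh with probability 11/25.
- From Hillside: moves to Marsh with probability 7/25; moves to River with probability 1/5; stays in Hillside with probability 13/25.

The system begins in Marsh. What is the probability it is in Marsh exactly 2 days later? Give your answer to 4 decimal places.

Sum over the intermediate state after 1 day:
P = P(Marsh→Marsh)·P(Marsh→Marsh) + P(Marsh→River)·P(River→Marsh) + P(Marsh→Hillside)·P(Hillside→Marsh)
  = 0.4×0.4 + 0.24×0.44 + 0.36×0.28
  = 0.1600 + 0.1056 + 0.1008 = 0.3664

0.3664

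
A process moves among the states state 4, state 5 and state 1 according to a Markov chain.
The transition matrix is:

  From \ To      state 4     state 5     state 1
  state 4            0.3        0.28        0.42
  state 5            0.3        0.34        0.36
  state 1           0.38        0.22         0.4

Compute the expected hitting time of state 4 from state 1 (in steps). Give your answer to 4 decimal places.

2.7778

Let t(s) be the expected number of steps to first reach state 4 from state s, with t(state 4) = 0. Conditioning on the first step:
t(state 5) = 1 + 0.34·t(state 5) + 0.36·t(state 1)
t(state 1) = 1 + 0.22·t(state 5) + 0.4·t(state 1)
Solving: t(state 5) = 3.0303, t(state 1) = 2.7778.
Expected steps from state 1 to state 4: 2.7778.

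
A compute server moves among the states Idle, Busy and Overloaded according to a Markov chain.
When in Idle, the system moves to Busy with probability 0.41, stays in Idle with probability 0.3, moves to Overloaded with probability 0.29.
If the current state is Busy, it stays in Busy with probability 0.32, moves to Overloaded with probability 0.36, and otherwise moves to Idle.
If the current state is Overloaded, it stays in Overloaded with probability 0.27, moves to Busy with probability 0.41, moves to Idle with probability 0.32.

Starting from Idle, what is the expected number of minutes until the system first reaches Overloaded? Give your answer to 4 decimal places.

Let t(s) be the expected number of minutes to first reach Overloaded from state s, with t(Overloaded) = 0. Conditioning on the first minute:
t(Idle) = 1 + 0.3·t(Idle) + 0.41·t(Busy)
t(Busy) = 1 + 0.32·t(Idle) + 0.32·t(Busy)
Solving: t(Idle) = 3.1613, t(Busy) = 2.9582.
Expected minutes from Idle to Overloaded: 3.1613.

3.1613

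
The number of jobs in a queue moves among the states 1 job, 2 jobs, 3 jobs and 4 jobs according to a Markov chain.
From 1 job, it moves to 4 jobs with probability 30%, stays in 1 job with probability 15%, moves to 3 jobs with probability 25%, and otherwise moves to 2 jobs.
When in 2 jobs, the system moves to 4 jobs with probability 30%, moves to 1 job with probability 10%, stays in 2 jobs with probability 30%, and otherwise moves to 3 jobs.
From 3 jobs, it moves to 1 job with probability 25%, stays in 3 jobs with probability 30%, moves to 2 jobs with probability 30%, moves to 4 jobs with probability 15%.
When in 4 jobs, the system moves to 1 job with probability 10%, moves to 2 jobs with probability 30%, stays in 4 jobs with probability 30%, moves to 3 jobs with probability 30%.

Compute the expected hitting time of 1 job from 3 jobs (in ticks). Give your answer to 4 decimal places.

5.8621

Let t(s) be the expected number of ticks to first reach 1 job from state s, with t(1 job) = 0. Conditioning on the first tick:
t(2 jobs) = 1 + 0.3·t(2 jobs) + 0.3·t(3 jobs) + 0.3·t(4 jobs)
t(3 jobs) = 1 + 0.3·t(2 jobs) + 0.3·t(3 jobs) + 0.15·t(4 jobs)
t(4 jobs) = 1 + 0.3·t(2 jobs) + 0.3·t(3 jobs) + 0.3·t(4 jobs)
Solving: t(2 jobs) = 6.8966, t(3 jobs) = 5.8621, t(4 jobs) = 6.8966.
Expected ticks from 3 jobs to 1 job: 5.8621.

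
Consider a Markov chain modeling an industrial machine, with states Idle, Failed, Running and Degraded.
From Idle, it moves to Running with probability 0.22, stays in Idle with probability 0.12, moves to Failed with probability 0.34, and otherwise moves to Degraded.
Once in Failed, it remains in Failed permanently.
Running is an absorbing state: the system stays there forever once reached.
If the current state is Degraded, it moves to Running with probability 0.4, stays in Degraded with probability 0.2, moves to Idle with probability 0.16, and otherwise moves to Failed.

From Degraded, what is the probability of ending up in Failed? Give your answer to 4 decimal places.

Let h(s) be the probability of absorption at Failed starting from transient state s. Then h(Failed) = 1 and h(Running) = 0. By first-step analysis:
h(Idle) = 0.12·h(Idle) + 0.34·1 + 0.22·0 + 0.32·h(Degraded)
h(Degraded) = 0.16·h(Idle) + 0.24·1 + 0.4·0 + 0.2·h(Degraded)
Solving: h(Idle) = 0.5343, h(Degraded) = 0.4069.
Starting from Degraded, the probability is 0.4069.

0.4069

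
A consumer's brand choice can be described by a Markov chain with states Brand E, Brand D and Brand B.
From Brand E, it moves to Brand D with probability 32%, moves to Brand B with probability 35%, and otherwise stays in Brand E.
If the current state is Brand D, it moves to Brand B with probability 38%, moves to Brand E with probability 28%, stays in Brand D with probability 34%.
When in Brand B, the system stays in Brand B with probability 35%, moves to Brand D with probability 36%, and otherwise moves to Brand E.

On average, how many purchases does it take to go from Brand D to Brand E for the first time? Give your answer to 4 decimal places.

Let t(s) be the expected number of purchases to first reach Brand E from state s, with t(Brand E) = 0. Conditioning on the first purchase:
t(Brand D) = 1 + 0.34·t(Brand D) + 0.38·t(Brand B)
t(Brand B) = 1 + 0.36·t(Brand D) + 0.35·t(Brand B)
Solving: t(Brand D) = 3.5250, t(Brand B) = 3.4908.
Expected purchases from Brand D to Brand E: 3.5250.

3.5250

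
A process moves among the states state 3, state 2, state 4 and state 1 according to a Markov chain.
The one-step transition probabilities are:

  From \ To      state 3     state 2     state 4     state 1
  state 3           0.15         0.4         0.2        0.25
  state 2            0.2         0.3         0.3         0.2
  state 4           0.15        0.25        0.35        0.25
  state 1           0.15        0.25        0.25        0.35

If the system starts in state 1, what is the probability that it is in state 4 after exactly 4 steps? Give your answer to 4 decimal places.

0.2846

Propagate the distribution vector 4 steps from state 1.
After 0 steps: (0.0000, 0.0000, 0.0000, 1.0000)
After 1 step: (0.1500, 0.2500, 0.2500, 0.3500)
After 2 steps: (0.1625, 0.2850, 0.2800, 0.2725)
After 3 steps: (0.1643, 0.2886, 0.2841, 0.2630)
After 4 steps: (0.1644, 0.2891, 0.2846, 0.2619)
P(in state 4 after 4 steps) = 0.2846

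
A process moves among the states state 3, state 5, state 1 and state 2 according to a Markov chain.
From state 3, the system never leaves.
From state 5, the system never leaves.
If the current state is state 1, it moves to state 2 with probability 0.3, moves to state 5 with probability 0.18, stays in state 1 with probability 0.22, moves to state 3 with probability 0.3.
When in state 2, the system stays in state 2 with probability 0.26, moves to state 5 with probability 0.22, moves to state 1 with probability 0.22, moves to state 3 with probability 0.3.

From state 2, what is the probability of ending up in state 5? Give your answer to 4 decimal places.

0.4131

Let h(s) be the probability of absorption at state 5 starting from transient state s. Then h(state 5) = 1 and h(state 3) = 0. By first-step analysis:
h(state 1) = 0.3·0 + 0.18·1 + 0.22·h(state 1) + 0.3·h(state 2)
h(state 2) = 0.3·0 + 0.22·1 + 0.22·h(state 1) + 0.26·h(state 2)
Solving: h(state 1) = 0.3897, h(state 2) = 0.4131.
Starting from state 2, the probability is 0.4131.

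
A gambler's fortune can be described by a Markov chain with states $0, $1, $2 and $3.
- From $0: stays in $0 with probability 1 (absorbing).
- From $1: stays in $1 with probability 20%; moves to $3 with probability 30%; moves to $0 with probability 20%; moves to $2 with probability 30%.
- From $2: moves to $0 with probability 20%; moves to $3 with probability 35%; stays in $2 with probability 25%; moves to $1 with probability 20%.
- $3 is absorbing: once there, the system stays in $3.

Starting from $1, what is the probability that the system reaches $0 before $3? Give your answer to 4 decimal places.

Let h(s) be the probability of absorption at $0 starting from transient state s. Then h($0) = 1 and h($3) = 0. By first-step analysis:
h($1) = 0.2·1 + 0.2·h($1) + 0.3·h($2) + 0.3·0
h($2) = 0.2·1 + 0.2·h($1) + 0.25·h($2) + 0.35·0
Solving: h($1) = 0.3889, h($2) = 0.3704.
Starting from $1, the probability is 0.3889.

0.3889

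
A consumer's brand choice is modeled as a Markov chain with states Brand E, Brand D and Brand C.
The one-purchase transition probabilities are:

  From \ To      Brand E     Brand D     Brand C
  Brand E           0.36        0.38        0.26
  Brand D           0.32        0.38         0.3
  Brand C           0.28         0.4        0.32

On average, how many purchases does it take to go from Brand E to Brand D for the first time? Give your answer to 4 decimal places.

Let t(s) be the expected number of purchases to first reach Brand D from state s, with t(Brand D) = 0. Conditioning on the first purchase:
t(Brand E) = 1 + 0.36·t(Brand E) + 0.26·t(Brand C)
t(Brand C) = 1 + 0.28·t(Brand E) + 0.32·t(Brand C)
Solving: t(Brand E) = 2.5938, t(Brand C) = 2.5386.
Expected purchases from Brand E to Brand D: 2.5938.

2.5938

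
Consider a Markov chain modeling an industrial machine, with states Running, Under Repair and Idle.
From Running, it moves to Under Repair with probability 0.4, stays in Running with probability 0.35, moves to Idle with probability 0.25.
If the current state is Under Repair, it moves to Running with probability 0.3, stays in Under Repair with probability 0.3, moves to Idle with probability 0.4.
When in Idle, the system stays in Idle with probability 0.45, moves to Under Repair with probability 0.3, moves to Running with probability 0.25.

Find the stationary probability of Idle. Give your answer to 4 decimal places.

Let the stationary distribution be π with π = πP and π_1 + π_2 + π_3 = 1.
π_1 = 0.35·π_1 + 0.3·π_2 + 0.25·π_3
π_2 = 0.4·π_1 + 0.3·π_2 + 0.3·π_3
Solving with the normalization constraint gives π = (0.2961, 0.3296, 0.3743).
So the stationary probability of Idle is 0.3743.

0.3743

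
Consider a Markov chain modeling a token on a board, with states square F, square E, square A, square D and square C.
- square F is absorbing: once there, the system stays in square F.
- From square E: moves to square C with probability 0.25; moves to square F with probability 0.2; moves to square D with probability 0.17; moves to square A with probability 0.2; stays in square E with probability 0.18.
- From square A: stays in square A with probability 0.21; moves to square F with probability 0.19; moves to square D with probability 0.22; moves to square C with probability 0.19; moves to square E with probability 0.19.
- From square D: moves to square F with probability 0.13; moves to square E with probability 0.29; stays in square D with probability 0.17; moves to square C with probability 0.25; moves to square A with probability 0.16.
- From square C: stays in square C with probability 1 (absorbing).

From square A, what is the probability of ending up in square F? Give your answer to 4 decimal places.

Let h(s) be the probability of absorption at square F starting from transient state s. Then h(square F) = 1 and h(square C) = 0. By first-step analysis:
h(square E) = 0.2·1 + 0.18·h(square E) + 0.2·h(square A) + 0.17·h(square D) + 0.25·0
h(square A) = 0.19·1 + 0.19·h(square E) + 0.21·h(square A) + 0.22·h(square D) + 0.19·0
h(square D) = 0.13·1 + 0.29·h(square E) + 0.16·h(square A) + 0.17·h(square D) + 0.25·0
Solving: h(square E) = 0.4377, h(square A) = 0.4565, h(square D) = 0.3975.
Starting from square A, the probability is 0.4565.

0.4565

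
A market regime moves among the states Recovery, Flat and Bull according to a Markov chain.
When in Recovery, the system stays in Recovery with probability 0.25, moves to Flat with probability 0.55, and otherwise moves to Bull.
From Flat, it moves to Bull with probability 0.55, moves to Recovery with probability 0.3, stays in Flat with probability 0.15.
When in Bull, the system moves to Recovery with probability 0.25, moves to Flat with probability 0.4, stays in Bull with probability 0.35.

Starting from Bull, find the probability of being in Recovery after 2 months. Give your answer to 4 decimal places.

Sum over the intermediate state after 1 month:
P = P(Bull→Recovery)·P(Recovery→Recovery) + P(Bull→Flat)·P(Flat→Recovery) + P(Bull→Bull)·P(Bull→Recovery)
  = 0.25×0.25 + 0.4×0.3 + 0.35×0.25
  = 0.0625 + 0.1200 + 0.0875 = 0.2700

0.2700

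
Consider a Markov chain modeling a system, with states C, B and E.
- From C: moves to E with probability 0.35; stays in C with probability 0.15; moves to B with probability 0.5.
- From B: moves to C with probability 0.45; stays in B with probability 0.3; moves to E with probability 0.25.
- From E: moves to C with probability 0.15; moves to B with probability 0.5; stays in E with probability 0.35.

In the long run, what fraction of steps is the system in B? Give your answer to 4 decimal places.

Let the stationary distribution be π with π = πP and π_1 + π_2 + π_3 = 1.
π_1 = 0.15·π_1 + 0.45·π_2 + 0.15·π_3
π_2 = 0.5·π_1 + 0.3·π_2 + 0.5·π_3
Solving with the normalization constraint gives π = (0.2750, 0.4167, 0.3083).
So the stationary probability of B is 0.4167.

0.4167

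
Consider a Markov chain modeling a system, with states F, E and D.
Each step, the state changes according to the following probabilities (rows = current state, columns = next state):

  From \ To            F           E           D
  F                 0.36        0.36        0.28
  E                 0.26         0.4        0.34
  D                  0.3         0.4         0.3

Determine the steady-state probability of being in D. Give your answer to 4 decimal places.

Let the stationary distribution be π with π = πP and π_1 + π_2 + π_3 = 1.
π_1 = 0.36·π_1 + 0.26·π_2 + 0.3·π_3
π_2 = 0.36·π_1 + 0.4·π_2 + 0.4·π_3
Solving with the normalization constraint gives π = (0.3026, 0.3879, 0.3095).
So the stationary probability of D is 0.3095.

0.3095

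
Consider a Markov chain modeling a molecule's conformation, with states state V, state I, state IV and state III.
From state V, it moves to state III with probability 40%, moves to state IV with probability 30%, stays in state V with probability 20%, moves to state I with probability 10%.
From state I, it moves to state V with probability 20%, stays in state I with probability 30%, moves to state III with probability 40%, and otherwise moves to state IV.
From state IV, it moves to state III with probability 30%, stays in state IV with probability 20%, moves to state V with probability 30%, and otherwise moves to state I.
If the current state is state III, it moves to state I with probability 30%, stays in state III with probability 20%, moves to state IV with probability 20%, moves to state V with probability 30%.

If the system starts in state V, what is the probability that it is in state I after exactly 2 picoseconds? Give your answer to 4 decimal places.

0.2300

Propagate the distribution vector 2 picoseconds from state V.
After 0 picoseconds: (1.0000, 0.0000, 0.0000, 0.0000)
After 1 picosecond: (0.2000, 0.1000, 0.3000, 0.4000)
After 2 picoseconds: (0.2700, 0.2300, 0.2100, 0.2900)
P(in state I after 2 picoseconds) = 0.2300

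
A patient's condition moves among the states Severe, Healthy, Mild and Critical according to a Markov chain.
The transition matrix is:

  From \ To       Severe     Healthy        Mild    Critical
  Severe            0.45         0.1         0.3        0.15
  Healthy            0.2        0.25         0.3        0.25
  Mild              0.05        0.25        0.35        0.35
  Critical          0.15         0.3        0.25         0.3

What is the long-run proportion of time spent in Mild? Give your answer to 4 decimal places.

Let the stationary distribution be π with π = πP and π_1 + π_2 + π_3 + π_4 = 1.
π_1 = 0.45·π_1 + 0.2·π_2 + 0.05·π_3 + 0.15·π_4
π_2 = 0.1·π_1 + 0.25·π_2 + 0.25·π_3 + 0.3·π_4
π_3 = 0.3·π_1 + 0.3·π_2 + 0.35·π_3 + 0.25·π_4
Solving with the normalization constraint gives π = (0.1881, 0.2355, 0.3013, 0.2751).
So the stationary probability of Mild is 0.3013.

0.3013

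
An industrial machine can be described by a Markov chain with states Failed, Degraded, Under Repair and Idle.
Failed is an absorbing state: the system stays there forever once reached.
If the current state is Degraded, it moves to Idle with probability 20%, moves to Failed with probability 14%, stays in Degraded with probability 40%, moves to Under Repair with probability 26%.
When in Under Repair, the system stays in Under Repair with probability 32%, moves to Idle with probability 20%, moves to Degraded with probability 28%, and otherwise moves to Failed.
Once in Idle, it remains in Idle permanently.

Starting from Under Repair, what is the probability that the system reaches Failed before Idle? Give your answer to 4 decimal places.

0.4749

Let h(s) be the probability of absorption at Failed starting from transient state s. Then h(Failed) = 1 and h(Idle) = 0. By first-step analysis:
h(Degraded) = 0.14·1 + 0.4·h(Degraded) + 0.26·h(Under Repair) + 0.2·0
h(Under Repair) = 0.2·1 + 0.28·h(Degraded) + 0.32·h(Under Repair) + 0.2·0
Solving: h(Degraded) = 0.4391, h(Under Repair) = 0.4749.
Starting from Under Repair, the probability is 0.4749.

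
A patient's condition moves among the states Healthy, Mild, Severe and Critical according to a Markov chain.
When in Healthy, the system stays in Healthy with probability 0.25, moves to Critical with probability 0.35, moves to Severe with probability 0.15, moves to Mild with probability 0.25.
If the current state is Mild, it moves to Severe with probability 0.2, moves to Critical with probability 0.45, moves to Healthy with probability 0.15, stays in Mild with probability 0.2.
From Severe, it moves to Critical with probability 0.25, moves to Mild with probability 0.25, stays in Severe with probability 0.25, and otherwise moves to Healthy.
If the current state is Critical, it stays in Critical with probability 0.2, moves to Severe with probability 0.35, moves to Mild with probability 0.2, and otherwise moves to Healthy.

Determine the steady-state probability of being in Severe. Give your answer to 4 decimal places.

0.2463

Let the stationary distribution be π with π = πP and π_1 + π_2 + π_3 + π_4 = 1.
π_1 = 0.25·π_1 + 0.15·π_2 + 0.25·π_3 + 0.25·π_4
π_2 = 0.25·π_1 + 0.2·π_2 + 0.25·π_3 + 0.2·π_4
π_3 = 0.15·π_1 + 0.2·π_2 + 0.25·π_3 + 0.35·π_4
Solving with the normalization constraint gives π = (0.2276, 0.2237, 0.2463, 0.3024).
So the stationary probability of Severe is 0.2463.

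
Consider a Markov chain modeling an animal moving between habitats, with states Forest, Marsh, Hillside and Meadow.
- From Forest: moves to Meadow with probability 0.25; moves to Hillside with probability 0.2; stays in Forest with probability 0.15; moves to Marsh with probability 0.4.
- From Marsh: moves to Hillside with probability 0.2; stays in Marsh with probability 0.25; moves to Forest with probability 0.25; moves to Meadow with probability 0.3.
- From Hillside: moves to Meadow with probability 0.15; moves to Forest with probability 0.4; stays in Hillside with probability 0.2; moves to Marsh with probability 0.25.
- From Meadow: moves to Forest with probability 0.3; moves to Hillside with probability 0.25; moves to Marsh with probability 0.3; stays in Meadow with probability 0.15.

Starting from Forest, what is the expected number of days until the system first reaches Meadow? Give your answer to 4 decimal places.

4.0636

Let t(s) be the expected number of days to first reach Meadow from state s, with t(Meadow) = 0. Conditioning on the first day:
t(Forest) = 1 + 0.15·t(Forest) + 0.4·t(Marsh) + 0.2·t(Hillside)
t(Marsh) = 1 + 0.25·t(Forest) + 0.25·t(Marsh) + 0.2·t(Hillside)
t(Hillside) = 1 + 0.4·t(Forest) + 0.25·t(Marsh) + 0.2·t(Hillside)
Solving: t(Forest) = 4.0636, t(Marsh) = 3.8869, t(Hillside) = 4.4965.
Expected days from Forest to Meadow: 4.0636.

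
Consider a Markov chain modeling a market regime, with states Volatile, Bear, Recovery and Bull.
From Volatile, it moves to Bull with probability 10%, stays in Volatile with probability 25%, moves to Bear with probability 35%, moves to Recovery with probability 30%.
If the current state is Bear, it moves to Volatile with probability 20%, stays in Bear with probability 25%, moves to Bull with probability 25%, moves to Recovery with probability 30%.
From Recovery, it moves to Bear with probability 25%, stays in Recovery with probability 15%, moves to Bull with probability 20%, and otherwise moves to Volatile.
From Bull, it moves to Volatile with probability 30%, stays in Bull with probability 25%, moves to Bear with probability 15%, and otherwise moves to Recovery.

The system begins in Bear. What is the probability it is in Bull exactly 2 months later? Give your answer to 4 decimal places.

0.2050

Propagate the distribution vector 2 months from Bear.
After 0 months: (0.0000, 1.0000, 0.0000, 0.0000)
After 1 month: (0.2000, 0.2500, 0.3000, 0.2500)
After 2 months: (0.2950, 0.2450, 0.2550, 0.2050)
P(in Bull after 2 months) = 0.2050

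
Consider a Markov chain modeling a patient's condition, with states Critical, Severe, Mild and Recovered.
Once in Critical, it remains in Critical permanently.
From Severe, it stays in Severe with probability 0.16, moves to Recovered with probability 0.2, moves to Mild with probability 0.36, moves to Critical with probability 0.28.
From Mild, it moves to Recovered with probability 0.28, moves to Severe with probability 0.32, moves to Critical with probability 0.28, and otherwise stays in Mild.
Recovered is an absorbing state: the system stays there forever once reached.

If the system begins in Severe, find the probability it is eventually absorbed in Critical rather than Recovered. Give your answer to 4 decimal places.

Let h(s) be the probability of absorption at Critical starting from transient state s. Then h(Critical) = 1 and h(Recovered) = 0. By first-step analysis:
h(Severe) = 0.28·1 + 0.16·h(Severe) + 0.36·h(Mild) + 0.2·0
h(Mild) = 0.28·1 + 0.32·h(Severe) + 0.12·h(Mild) + 0.28·0
Solving: h(Severe) = 0.5564, h(Mild) = 0.5205.
Starting from Severe, the probability is 0.5564.

0.5564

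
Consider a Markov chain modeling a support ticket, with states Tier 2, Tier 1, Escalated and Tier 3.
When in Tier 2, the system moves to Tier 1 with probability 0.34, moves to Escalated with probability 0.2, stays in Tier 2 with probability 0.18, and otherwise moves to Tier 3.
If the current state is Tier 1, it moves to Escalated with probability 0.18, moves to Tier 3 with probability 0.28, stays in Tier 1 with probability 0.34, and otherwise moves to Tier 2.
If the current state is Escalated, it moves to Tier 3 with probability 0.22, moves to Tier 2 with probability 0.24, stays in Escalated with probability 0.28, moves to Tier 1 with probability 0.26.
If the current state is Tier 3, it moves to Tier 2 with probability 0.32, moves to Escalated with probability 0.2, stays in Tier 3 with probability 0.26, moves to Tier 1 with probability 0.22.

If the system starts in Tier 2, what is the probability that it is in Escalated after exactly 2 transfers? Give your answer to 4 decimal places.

0.2092

Propagate the distribution vector 2 transfers from Tier 2.
After 0 transfers: (1.0000, 0.0000, 0.0000, 0.0000)
After 1 transfer: (0.1800, 0.3400, 0.2000, 0.2800)
After 2 transfers: (0.2380, 0.2904, 0.2092, 0.2624)
P(in Escalated after 2 transfers) = 0.2092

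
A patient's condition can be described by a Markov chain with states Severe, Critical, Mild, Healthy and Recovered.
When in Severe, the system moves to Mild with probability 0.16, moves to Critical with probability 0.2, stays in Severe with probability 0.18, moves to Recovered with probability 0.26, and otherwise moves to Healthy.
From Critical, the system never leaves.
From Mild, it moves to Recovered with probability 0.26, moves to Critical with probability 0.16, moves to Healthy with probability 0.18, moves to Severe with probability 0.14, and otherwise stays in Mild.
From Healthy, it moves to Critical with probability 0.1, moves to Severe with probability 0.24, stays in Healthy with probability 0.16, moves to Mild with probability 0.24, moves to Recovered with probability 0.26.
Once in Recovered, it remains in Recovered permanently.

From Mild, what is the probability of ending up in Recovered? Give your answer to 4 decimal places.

0.6253

Let h(s) be the probability of absorption at Recovered starting from transient state s. Then h(Recovered) = 1 and h(Critical) = 0. By first-step analysis:
h(Severe) = 0.18·h(Severe) + 0.2·0 + 0.16·h(Mild) + 0.2·h(Healthy) + 0.26·1
h(Mild) = 0.14·h(Severe) + 0.16·0 + 0.26·h(Mild) + 0.18·h(Healthy) + 0.26·1
h(Healthy) = 0.24·h(Severe) + 0.1·0 + 0.24·h(Mild) + 0.16·h(Healthy) + 0.26·1
Solving: h(Severe) = 0.6000, h(Mild) = 0.6253, h(Healthy) = 0.6596.
Starting from Mild, the probability is 0.6253.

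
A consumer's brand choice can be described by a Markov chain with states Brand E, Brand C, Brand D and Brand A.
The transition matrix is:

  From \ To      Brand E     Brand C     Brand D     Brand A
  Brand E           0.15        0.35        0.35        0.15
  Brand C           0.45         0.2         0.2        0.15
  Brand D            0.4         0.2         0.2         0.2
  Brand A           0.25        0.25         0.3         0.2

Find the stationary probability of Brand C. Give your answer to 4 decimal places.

Let the stationary distribution be π with π = πP and π_1 + π_2 + π_3 + π_4 = 1.
π_1 = 0.15·π_1 + 0.45·π_2 + 0.4·π_3 + 0.25·π_4
π_2 = 0.35·π_1 + 0.2·π_2 + 0.2·π_3 + 0.25·π_4
π_3 = 0.35·π_1 + 0.2·π_2 + 0.2·π_3 + 0.3·π_4
Solving with the normalization constraint gives π = (0.3096, 0.2550, 0.2636, 0.1718).
So the stationary probability of Brand C is 0.2550.

0.2550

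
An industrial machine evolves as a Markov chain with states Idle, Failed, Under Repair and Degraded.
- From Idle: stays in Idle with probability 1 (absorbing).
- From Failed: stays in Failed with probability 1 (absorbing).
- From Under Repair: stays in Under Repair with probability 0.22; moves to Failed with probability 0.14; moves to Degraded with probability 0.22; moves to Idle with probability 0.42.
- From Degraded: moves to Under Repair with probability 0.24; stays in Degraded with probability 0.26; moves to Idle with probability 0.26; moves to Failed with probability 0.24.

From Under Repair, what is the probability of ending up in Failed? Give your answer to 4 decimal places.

0.2982

Let h(s) be the probability of absorption at Failed starting from transient state s. Then h(Failed) = 1 and h(Idle) = 0. By first-step analysis:
h(Under Repair) = 0.42·0 + 0.14·1 + 0.22·h(Under Repair) + 0.22·h(Degraded)
h(Degraded) = 0.26·0 + 0.24·1 + 0.24·h(Under Repair) + 0.26·h(Degraded)
Solving: h(Under Repair) = 0.2982, h(Degraded) = 0.4211.
Starting from Under Repair, the probability is 0.2982.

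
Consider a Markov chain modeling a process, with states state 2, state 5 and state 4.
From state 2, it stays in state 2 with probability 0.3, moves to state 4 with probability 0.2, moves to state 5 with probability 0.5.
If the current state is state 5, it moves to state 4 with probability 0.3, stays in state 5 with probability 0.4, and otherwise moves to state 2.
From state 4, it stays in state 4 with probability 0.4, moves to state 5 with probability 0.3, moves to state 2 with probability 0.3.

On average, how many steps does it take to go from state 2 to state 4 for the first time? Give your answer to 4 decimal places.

Let t(s) be the expected number of steps to first reach state 4 from state s, with t(state 4) = 0. Conditioning on the first step:
t(state 2) = 1 + 0.3·t(state 2) + 0.5·t(state 5)
t(state 5) = 1 + 0.3·t(state 2) + 0.4·t(state 5)
Solving: t(state 2) = 4.0741, t(state 5) = 3.7037.
Expected steps from state 2 to state 4: 4.0741.

4.0741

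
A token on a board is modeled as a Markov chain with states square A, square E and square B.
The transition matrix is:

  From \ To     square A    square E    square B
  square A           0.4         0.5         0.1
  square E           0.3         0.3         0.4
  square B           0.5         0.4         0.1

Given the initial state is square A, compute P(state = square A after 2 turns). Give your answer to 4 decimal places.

0.3600

Sum over the intermediate state after 1 turn:
P = P(square A→square A)·P(square A→square A) + P(square A→square E)·P(square E→square A) + P(square A→square B)·P(square B→square A)
  = 0.4×0.4 + 0.5×0.3 + 0.1×0.5
  = 0.1600 + 0.1500 + 0.0500 = 0.3600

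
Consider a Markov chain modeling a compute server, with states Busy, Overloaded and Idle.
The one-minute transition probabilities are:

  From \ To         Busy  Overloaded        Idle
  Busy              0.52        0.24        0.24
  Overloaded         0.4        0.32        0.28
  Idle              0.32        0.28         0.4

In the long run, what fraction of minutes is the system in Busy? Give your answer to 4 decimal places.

0.4274

Let the stationary distribution be π with π = πP and π_1 + π_2 + π_3 = 1.
π_1 = 0.52·π_1 + 0.4·π_2 + 0.32·π_3
π_2 = 0.24·π_1 + 0.32·π_2 + 0.28·π_3
Solving with the normalization constraint gives π = (0.4274, 0.2739, 0.2988).
So the stationary probability of Busy is 0.4274.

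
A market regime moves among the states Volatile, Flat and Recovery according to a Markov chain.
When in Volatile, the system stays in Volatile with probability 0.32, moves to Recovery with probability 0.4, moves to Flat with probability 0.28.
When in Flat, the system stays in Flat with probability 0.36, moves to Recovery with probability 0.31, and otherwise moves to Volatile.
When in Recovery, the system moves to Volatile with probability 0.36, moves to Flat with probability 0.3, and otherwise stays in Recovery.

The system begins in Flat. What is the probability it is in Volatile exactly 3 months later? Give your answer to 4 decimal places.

Propagate the distribution vector 3 months from Flat.
After 0 months: (0.0000, 1.0000, 0.0000)
After 1 month: (0.3300, 0.3600, 0.3100)
After 2 months: (0.3360, 0.3150, 0.3490)
After 3 months: (0.3371, 0.3122, 0.3507)
P(in Volatile after 3 months) = 0.3371

0.3371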